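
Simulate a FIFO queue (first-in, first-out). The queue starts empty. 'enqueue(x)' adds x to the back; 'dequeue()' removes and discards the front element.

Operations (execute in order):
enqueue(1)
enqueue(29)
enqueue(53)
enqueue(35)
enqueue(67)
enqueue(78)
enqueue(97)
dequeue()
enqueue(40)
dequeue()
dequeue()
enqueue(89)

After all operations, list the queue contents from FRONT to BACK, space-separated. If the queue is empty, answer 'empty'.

Answer: 35 67 78 97 40 89

Derivation:
enqueue(1): [1]
enqueue(29): [1, 29]
enqueue(53): [1, 29, 53]
enqueue(35): [1, 29, 53, 35]
enqueue(67): [1, 29, 53, 35, 67]
enqueue(78): [1, 29, 53, 35, 67, 78]
enqueue(97): [1, 29, 53, 35, 67, 78, 97]
dequeue(): [29, 53, 35, 67, 78, 97]
enqueue(40): [29, 53, 35, 67, 78, 97, 40]
dequeue(): [53, 35, 67, 78, 97, 40]
dequeue(): [35, 67, 78, 97, 40]
enqueue(89): [35, 67, 78, 97, 40, 89]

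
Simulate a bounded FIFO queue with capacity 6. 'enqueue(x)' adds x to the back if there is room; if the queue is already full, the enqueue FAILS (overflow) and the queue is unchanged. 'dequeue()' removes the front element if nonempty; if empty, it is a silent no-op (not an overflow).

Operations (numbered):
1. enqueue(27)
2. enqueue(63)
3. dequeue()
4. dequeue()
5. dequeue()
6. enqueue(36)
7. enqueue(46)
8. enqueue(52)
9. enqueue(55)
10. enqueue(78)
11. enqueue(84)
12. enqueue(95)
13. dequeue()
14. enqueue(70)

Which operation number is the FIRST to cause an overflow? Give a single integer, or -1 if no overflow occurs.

Answer: 12

Derivation:
1. enqueue(27): size=1
2. enqueue(63): size=2
3. dequeue(): size=1
4. dequeue(): size=0
5. dequeue(): empty, no-op, size=0
6. enqueue(36): size=1
7. enqueue(46): size=2
8. enqueue(52): size=3
9. enqueue(55): size=4
10. enqueue(78): size=5
11. enqueue(84): size=6
12. enqueue(95): size=6=cap → OVERFLOW (fail)
13. dequeue(): size=5
14. enqueue(70): size=6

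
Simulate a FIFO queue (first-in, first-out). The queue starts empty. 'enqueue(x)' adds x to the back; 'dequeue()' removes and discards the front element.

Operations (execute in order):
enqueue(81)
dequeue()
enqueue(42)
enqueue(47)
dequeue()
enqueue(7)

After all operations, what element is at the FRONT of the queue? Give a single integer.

Answer: 47

Derivation:
enqueue(81): queue = [81]
dequeue(): queue = []
enqueue(42): queue = [42]
enqueue(47): queue = [42, 47]
dequeue(): queue = [47]
enqueue(7): queue = [47, 7]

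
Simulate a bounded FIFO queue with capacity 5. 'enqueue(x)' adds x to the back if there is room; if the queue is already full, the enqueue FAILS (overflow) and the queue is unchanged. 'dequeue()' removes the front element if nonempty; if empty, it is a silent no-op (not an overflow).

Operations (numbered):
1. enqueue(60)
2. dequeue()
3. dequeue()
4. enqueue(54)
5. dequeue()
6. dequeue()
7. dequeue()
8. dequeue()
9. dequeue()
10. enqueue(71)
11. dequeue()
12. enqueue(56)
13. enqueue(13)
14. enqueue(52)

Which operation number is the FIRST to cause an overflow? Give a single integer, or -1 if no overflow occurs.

Answer: -1

Derivation:
1. enqueue(60): size=1
2. dequeue(): size=0
3. dequeue(): empty, no-op, size=0
4. enqueue(54): size=1
5. dequeue(): size=0
6. dequeue(): empty, no-op, size=0
7. dequeue(): empty, no-op, size=0
8. dequeue(): empty, no-op, size=0
9. dequeue(): empty, no-op, size=0
10. enqueue(71): size=1
11. dequeue(): size=0
12. enqueue(56): size=1
13. enqueue(13): size=2
14. enqueue(52): size=3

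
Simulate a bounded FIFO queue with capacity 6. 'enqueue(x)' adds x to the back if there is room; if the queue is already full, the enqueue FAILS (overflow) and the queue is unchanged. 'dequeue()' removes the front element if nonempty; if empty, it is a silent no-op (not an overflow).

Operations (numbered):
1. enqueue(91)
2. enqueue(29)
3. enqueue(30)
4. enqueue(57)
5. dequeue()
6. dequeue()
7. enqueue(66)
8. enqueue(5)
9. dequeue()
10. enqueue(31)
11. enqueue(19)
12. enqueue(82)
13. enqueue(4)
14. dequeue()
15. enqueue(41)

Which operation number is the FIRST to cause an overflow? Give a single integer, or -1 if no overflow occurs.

Answer: 13

Derivation:
1. enqueue(91): size=1
2. enqueue(29): size=2
3. enqueue(30): size=3
4. enqueue(57): size=4
5. dequeue(): size=3
6. dequeue(): size=2
7. enqueue(66): size=3
8. enqueue(5): size=4
9. dequeue(): size=3
10. enqueue(31): size=4
11. enqueue(19): size=5
12. enqueue(82): size=6
13. enqueue(4): size=6=cap → OVERFLOW (fail)
14. dequeue(): size=5
15. enqueue(41): size=6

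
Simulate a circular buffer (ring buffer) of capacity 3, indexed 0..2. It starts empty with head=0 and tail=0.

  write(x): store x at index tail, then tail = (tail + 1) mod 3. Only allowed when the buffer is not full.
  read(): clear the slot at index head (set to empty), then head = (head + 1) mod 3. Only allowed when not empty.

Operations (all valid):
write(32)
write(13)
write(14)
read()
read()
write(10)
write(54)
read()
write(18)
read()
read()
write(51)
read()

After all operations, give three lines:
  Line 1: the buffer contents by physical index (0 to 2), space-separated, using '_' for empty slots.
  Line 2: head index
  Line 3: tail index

write(32): buf=[32 _ _], head=0, tail=1, size=1
write(13): buf=[32 13 _], head=0, tail=2, size=2
write(14): buf=[32 13 14], head=0, tail=0, size=3
read(): buf=[_ 13 14], head=1, tail=0, size=2
read(): buf=[_ _ 14], head=2, tail=0, size=1
write(10): buf=[10 _ 14], head=2, tail=1, size=2
write(54): buf=[10 54 14], head=2, tail=2, size=3
read(): buf=[10 54 _], head=0, tail=2, size=2
write(18): buf=[10 54 18], head=0, tail=0, size=3
read(): buf=[_ 54 18], head=1, tail=0, size=2
read(): buf=[_ _ 18], head=2, tail=0, size=1
write(51): buf=[51 _ 18], head=2, tail=1, size=2
read(): buf=[51 _ _], head=0, tail=1, size=1

Answer: 51 _ _
0
1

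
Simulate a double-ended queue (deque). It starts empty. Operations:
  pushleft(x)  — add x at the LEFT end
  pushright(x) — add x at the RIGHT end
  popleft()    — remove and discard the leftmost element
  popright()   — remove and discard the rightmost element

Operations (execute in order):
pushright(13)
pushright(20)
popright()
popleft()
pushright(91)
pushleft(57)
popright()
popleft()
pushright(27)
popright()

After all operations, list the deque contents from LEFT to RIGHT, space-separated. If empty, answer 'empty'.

pushright(13): [13]
pushright(20): [13, 20]
popright(): [13]
popleft(): []
pushright(91): [91]
pushleft(57): [57, 91]
popright(): [57]
popleft(): []
pushright(27): [27]
popright(): []

Answer: empty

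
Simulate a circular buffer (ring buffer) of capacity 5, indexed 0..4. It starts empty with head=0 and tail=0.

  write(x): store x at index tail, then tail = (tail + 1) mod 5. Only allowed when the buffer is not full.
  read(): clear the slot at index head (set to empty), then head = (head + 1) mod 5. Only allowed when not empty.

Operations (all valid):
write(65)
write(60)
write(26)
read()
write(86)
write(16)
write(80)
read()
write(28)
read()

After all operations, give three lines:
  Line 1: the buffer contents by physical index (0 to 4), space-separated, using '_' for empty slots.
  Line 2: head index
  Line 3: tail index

Answer: 80 28 _ 86 16
3
2

Derivation:
write(65): buf=[65 _ _ _ _], head=0, tail=1, size=1
write(60): buf=[65 60 _ _ _], head=0, tail=2, size=2
write(26): buf=[65 60 26 _ _], head=0, tail=3, size=3
read(): buf=[_ 60 26 _ _], head=1, tail=3, size=2
write(86): buf=[_ 60 26 86 _], head=1, tail=4, size=3
write(16): buf=[_ 60 26 86 16], head=1, tail=0, size=4
write(80): buf=[80 60 26 86 16], head=1, tail=1, size=5
read(): buf=[80 _ 26 86 16], head=2, tail=1, size=4
write(28): buf=[80 28 26 86 16], head=2, tail=2, size=5
read(): buf=[80 28 _ 86 16], head=3, tail=2, size=4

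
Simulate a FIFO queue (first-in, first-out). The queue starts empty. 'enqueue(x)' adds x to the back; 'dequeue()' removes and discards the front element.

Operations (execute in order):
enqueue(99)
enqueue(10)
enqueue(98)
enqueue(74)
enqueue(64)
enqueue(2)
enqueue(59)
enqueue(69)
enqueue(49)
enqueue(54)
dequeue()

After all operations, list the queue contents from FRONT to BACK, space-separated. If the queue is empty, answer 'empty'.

Answer: 10 98 74 64 2 59 69 49 54

Derivation:
enqueue(99): [99]
enqueue(10): [99, 10]
enqueue(98): [99, 10, 98]
enqueue(74): [99, 10, 98, 74]
enqueue(64): [99, 10, 98, 74, 64]
enqueue(2): [99, 10, 98, 74, 64, 2]
enqueue(59): [99, 10, 98, 74, 64, 2, 59]
enqueue(69): [99, 10, 98, 74, 64, 2, 59, 69]
enqueue(49): [99, 10, 98, 74, 64, 2, 59, 69, 49]
enqueue(54): [99, 10, 98, 74, 64, 2, 59, 69, 49, 54]
dequeue(): [10, 98, 74, 64, 2, 59, 69, 49, 54]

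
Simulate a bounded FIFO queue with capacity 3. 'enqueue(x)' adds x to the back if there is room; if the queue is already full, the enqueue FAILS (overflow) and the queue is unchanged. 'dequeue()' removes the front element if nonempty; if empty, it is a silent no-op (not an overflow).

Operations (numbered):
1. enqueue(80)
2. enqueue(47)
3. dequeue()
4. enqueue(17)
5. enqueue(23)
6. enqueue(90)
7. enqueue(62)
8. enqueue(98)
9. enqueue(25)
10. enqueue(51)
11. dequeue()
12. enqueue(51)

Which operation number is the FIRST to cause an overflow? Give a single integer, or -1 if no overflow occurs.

Answer: 6

Derivation:
1. enqueue(80): size=1
2. enqueue(47): size=2
3. dequeue(): size=1
4. enqueue(17): size=2
5. enqueue(23): size=3
6. enqueue(90): size=3=cap → OVERFLOW (fail)
7. enqueue(62): size=3=cap → OVERFLOW (fail)
8. enqueue(98): size=3=cap → OVERFLOW (fail)
9. enqueue(25): size=3=cap → OVERFLOW (fail)
10. enqueue(51): size=3=cap → OVERFLOW (fail)
11. dequeue(): size=2
12. enqueue(51): size=3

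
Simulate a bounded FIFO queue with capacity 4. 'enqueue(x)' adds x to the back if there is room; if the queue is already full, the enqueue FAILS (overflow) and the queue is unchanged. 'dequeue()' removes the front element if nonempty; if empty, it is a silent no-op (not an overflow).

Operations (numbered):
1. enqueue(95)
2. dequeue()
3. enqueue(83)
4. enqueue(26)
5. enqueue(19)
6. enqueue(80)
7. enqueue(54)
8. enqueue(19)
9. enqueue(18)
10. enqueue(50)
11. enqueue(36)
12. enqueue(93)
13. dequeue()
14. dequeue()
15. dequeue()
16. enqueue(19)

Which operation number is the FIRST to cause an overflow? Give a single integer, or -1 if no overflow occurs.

Answer: 7

Derivation:
1. enqueue(95): size=1
2. dequeue(): size=0
3. enqueue(83): size=1
4. enqueue(26): size=2
5. enqueue(19): size=3
6. enqueue(80): size=4
7. enqueue(54): size=4=cap → OVERFLOW (fail)
8. enqueue(19): size=4=cap → OVERFLOW (fail)
9. enqueue(18): size=4=cap → OVERFLOW (fail)
10. enqueue(50): size=4=cap → OVERFLOW (fail)
11. enqueue(36): size=4=cap → OVERFLOW (fail)
12. enqueue(93): size=4=cap → OVERFLOW (fail)
13. dequeue(): size=3
14. dequeue(): size=2
15. dequeue(): size=1
16. enqueue(19): size=2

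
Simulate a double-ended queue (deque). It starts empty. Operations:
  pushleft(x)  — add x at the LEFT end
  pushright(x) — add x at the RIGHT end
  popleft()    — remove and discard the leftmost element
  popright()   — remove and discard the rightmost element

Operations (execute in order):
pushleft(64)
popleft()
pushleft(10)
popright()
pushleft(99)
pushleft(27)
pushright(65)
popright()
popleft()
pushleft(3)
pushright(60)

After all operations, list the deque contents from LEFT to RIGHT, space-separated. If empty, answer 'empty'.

Answer: 3 99 60

Derivation:
pushleft(64): [64]
popleft(): []
pushleft(10): [10]
popright(): []
pushleft(99): [99]
pushleft(27): [27, 99]
pushright(65): [27, 99, 65]
popright(): [27, 99]
popleft(): [99]
pushleft(3): [3, 99]
pushright(60): [3, 99, 60]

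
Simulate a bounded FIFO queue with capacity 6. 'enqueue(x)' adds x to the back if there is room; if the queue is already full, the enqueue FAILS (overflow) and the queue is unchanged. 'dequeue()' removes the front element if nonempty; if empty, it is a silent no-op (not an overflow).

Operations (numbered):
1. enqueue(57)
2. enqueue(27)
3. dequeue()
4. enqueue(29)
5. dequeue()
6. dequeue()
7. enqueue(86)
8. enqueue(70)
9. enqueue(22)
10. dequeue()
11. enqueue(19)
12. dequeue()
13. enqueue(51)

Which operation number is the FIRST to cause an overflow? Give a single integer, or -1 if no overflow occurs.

Answer: -1

Derivation:
1. enqueue(57): size=1
2. enqueue(27): size=2
3. dequeue(): size=1
4. enqueue(29): size=2
5. dequeue(): size=1
6. dequeue(): size=0
7. enqueue(86): size=1
8. enqueue(70): size=2
9. enqueue(22): size=3
10. dequeue(): size=2
11. enqueue(19): size=3
12. dequeue(): size=2
13. enqueue(51): size=3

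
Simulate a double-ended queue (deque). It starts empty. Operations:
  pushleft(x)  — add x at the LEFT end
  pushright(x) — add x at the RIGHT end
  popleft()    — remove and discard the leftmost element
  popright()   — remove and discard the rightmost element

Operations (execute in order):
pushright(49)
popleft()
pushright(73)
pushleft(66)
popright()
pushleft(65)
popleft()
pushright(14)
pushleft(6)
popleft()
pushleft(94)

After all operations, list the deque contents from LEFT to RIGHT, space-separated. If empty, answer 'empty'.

Answer: 94 66 14

Derivation:
pushright(49): [49]
popleft(): []
pushright(73): [73]
pushleft(66): [66, 73]
popright(): [66]
pushleft(65): [65, 66]
popleft(): [66]
pushright(14): [66, 14]
pushleft(6): [6, 66, 14]
popleft(): [66, 14]
pushleft(94): [94, 66, 14]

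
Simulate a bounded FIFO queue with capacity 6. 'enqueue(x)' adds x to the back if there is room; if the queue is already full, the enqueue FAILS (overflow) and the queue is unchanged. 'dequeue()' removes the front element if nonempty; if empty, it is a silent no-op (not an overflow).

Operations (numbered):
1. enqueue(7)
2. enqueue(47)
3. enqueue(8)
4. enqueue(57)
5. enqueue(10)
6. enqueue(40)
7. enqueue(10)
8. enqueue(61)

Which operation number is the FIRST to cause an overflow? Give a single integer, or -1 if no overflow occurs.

Answer: 7

Derivation:
1. enqueue(7): size=1
2. enqueue(47): size=2
3. enqueue(8): size=3
4. enqueue(57): size=4
5. enqueue(10): size=5
6. enqueue(40): size=6
7. enqueue(10): size=6=cap → OVERFLOW (fail)
8. enqueue(61): size=6=cap → OVERFLOW (fail)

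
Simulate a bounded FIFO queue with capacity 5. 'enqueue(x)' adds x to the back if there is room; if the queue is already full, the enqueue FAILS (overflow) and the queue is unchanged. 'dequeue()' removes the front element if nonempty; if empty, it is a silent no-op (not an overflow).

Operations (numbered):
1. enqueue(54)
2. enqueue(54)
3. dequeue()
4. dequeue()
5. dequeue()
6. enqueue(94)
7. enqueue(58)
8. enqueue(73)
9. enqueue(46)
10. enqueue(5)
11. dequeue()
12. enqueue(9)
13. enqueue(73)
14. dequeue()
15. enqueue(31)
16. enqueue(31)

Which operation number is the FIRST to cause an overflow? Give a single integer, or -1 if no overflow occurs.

1. enqueue(54): size=1
2. enqueue(54): size=2
3. dequeue(): size=1
4. dequeue(): size=0
5. dequeue(): empty, no-op, size=0
6. enqueue(94): size=1
7. enqueue(58): size=2
8. enqueue(73): size=3
9. enqueue(46): size=4
10. enqueue(5): size=5
11. dequeue(): size=4
12. enqueue(9): size=5
13. enqueue(73): size=5=cap → OVERFLOW (fail)
14. dequeue(): size=4
15. enqueue(31): size=5
16. enqueue(31): size=5=cap → OVERFLOW (fail)

Answer: 13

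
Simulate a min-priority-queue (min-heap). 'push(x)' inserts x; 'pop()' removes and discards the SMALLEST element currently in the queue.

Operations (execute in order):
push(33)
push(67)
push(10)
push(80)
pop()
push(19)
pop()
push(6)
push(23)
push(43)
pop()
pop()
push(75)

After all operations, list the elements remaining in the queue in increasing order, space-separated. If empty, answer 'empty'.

Answer: 33 43 67 75 80

Derivation:
push(33): heap contents = [33]
push(67): heap contents = [33, 67]
push(10): heap contents = [10, 33, 67]
push(80): heap contents = [10, 33, 67, 80]
pop() → 10: heap contents = [33, 67, 80]
push(19): heap contents = [19, 33, 67, 80]
pop() → 19: heap contents = [33, 67, 80]
push(6): heap contents = [6, 33, 67, 80]
push(23): heap contents = [6, 23, 33, 67, 80]
push(43): heap contents = [6, 23, 33, 43, 67, 80]
pop() → 6: heap contents = [23, 33, 43, 67, 80]
pop() → 23: heap contents = [33, 43, 67, 80]
push(75): heap contents = [33, 43, 67, 75, 80]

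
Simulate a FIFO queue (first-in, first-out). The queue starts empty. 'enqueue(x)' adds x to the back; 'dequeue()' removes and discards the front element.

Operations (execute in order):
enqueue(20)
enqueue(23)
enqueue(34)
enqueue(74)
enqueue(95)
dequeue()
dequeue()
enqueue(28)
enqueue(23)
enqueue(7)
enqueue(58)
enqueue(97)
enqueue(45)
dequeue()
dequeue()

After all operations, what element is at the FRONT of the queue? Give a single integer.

Answer: 95

Derivation:
enqueue(20): queue = [20]
enqueue(23): queue = [20, 23]
enqueue(34): queue = [20, 23, 34]
enqueue(74): queue = [20, 23, 34, 74]
enqueue(95): queue = [20, 23, 34, 74, 95]
dequeue(): queue = [23, 34, 74, 95]
dequeue(): queue = [34, 74, 95]
enqueue(28): queue = [34, 74, 95, 28]
enqueue(23): queue = [34, 74, 95, 28, 23]
enqueue(7): queue = [34, 74, 95, 28, 23, 7]
enqueue(58): queue = [34, 74, 95, 28, 23, 7, 58]
enqueue(97): queue = [34, 74, 95, 28, 23, 7, 58, 97]
enqueue(45): queue = [34, 74, 95, 28, 23, 7, 58, 97, 45]
dequeue(): queue = [74, 95, 28, 23, 7, 58, 97, 45]
dequeue(): queue = [95, 28, 23, 7, 58, 97, 45]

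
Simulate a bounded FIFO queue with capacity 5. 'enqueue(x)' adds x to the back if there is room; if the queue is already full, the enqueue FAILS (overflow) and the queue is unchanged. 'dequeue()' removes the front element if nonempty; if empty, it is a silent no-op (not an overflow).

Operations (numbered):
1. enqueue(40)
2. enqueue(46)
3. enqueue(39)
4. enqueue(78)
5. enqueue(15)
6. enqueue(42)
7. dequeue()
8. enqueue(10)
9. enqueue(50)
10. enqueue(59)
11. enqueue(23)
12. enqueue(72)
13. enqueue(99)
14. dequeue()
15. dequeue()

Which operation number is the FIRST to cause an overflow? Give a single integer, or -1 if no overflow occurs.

1. enqueue(40): size=1
2. enqueue(46): size=2
3. enqueue(39): size=3
4. enqueue(78): size=4
5. enqueue(15): size=5
6. enqueue(42): size=5=cap → OVERFLOW (fail)
7. dequeue(): size=4
8. enqueue(10): size=5
9. enqueue(50): size=5=cap → OVERFLOW (fail)
10. enqueue(59): size=5=cap → OVERFLOW (fail)
11. enqueue(23): size=5=cap → OVERFLOW (fail)
12. enqueue(72): size=5=cap → OVERFLOW (fail)
13. enqueue(99): size=5=cap → OVERFLOW (fail)
14. dequeue(): size=4
15. dequeue(): size=3

Answer: 6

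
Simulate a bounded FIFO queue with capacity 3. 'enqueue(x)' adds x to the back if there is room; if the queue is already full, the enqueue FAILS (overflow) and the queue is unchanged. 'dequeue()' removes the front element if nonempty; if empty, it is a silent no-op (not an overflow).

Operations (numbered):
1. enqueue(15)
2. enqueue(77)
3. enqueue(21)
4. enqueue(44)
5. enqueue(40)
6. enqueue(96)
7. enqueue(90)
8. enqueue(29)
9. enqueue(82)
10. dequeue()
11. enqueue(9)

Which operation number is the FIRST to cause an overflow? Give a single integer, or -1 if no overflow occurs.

Answer: 4

Derivation:
1. enqueue(15): size=1
2. enqueue(77): size=2
3. enqueue(21): size=3
4. enqueue(44): size=3=cap → OVERFLOW (fail)
5. enqueue(40): size=3=cap → OVERFLOW (fail)
6. enqueue(96): size=3=cap → OVERFLOW (fail)
7. enqueue(90): size=3=cap → OVERFLOW (fail)
8. enqueue(29): size=3=cap → OVERFLOW (fail)
9. enqueue(82): size=3=cap → OVERFLOW (fail)
10. dequeue(): size=2
11. enqueue(9): size=3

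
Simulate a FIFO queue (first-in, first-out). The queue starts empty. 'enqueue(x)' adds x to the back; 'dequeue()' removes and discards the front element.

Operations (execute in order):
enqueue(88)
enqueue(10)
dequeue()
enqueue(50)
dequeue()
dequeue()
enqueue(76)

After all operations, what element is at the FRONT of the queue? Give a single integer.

Answer: 76

Derivation:
enqueue(88): queue = [88]
enqueue(10): queue = [88, 10]
dequeue(): queue = [10]
enqueue(50): queue = [10, 50]
dequeue(): queue = [50]
dequeue(): queue = []
enqueue(76): queue = [76]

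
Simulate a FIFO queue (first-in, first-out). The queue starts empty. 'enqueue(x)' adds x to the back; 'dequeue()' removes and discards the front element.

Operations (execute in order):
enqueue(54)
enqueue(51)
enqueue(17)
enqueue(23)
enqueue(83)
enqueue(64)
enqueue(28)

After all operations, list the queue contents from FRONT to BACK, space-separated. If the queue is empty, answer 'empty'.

enqueue(54): [54]
enqueue(51): [54, 51]
enqueue(17): [54, 51, 17]
enqueue(23): [54, 51, 17, 23]
enqueue(83): [54, 51, 17, 23, 83]
enqueue(64): [54, 51, 17, 23, 83, 64]
enqueue(28): [54, 51, 17, 23, 83, 64, 28]

Answer: 54 51 17 23 83 64 28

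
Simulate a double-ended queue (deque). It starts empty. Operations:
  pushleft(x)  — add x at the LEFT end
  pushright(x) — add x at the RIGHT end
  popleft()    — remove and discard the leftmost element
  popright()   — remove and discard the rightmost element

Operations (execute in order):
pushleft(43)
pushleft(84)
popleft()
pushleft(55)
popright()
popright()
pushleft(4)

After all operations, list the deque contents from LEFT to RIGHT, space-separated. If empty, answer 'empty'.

Answer: 4

Derivation:
pushleft(43): [43]
pushleft(84): [84, 43]
popleft(): [43]
pushleft(55): [55, 43]
popright(): [55]
popright(): []
pushleft(4): [4]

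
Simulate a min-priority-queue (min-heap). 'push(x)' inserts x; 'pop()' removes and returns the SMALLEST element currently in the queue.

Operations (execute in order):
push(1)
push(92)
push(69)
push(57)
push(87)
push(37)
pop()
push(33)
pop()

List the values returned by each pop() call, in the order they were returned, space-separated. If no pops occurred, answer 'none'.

Answer: 1 33

Derivation:
push(1): heap contents = [1]
push(92): heap contents = [1, 92]
push(69): heap contents = [1, 69, 92]
push(57): heap contents = [1, 57, 69, 92]
push(87): heap contents = [1, 57, 69, 87, 92]
push(37): heap contents = [1, 37, 57, 69, 87, 92]
pop() → 1: heap contents = [37, 57, 69, 87, 92]
push(33): heap contents = [33, 37, 57, 69, 87, 92]
pop() → 33: heap contents = [37, 57, 69, 87, 92]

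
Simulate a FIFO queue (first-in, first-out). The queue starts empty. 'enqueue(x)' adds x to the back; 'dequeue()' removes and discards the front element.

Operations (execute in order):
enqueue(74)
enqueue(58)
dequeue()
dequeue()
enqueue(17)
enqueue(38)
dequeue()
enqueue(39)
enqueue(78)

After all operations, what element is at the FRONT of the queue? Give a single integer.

Answer: 38

Derivation:
enqueue(74): queue = [74]
enqueue(58): queue = [74, 58]
dequeue(): queue = [58]
dequeue(): queue = []
enqueue(17): queue = [17]
enqueue(38): queue = [17, 38]
dequeue(): queue = [38]
enqueue(39): queue = [38, 39]
enqueue(78): queue = [38, 39, 78]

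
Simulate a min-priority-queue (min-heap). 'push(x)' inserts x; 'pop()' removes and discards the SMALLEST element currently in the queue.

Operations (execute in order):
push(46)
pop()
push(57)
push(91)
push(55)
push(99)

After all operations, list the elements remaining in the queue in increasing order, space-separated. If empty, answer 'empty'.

push(46): heap contents = [46]
pop() → 46: heap contents = []
push(57): heap contents = [57]
push(91): heap contents = [57, 91]
push(55): heap contents = [55, 57, 91]
push(99): heap contents = [55, 57, 91, 99]

Answer: 55 57 91 99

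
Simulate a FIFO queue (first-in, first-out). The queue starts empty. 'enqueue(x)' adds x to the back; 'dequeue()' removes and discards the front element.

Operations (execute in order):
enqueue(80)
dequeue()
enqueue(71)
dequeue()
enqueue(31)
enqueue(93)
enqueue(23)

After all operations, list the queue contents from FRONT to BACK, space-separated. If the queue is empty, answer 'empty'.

Answer: 31 93 23

Derivation:
enqueue(80): [80]
dequeue(): []
enqueue(71): [71]
dequeue(): []
enqueue(31): [31]
enqueue(93): [31, 93]
enqueue(23): [31, 93, 23]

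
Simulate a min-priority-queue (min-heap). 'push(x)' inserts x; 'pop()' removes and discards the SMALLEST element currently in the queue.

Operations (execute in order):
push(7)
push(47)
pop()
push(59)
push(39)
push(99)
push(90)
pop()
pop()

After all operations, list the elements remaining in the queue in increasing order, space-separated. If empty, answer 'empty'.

push(7): heap contents = [7]
push(47): heap contents = [7, 47]
pop() → 7: heap contents = [47]
push(59): heap contents = [47, 59]
push(39): heap contents = [39, 47, 59]
push(99): heap contents = [39, 47, 59, 99]
push(90): heap contents = [39, 47, 59, 90, 99]
pop() → 39: heap contents = [47, 59, 90, 99]
pop() → 47: heap contents = [59, 90, 99]

Answer: 59 90 99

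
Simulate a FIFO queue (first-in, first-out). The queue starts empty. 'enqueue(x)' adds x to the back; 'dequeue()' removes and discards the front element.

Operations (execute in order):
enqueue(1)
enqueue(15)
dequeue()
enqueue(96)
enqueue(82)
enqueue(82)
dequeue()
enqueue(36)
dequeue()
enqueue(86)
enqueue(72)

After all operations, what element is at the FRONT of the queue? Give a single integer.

enqueue(1): queue = [1]
enqueue(15): queue = [1, 15]
dequeue(): queue = [15]
enqueue(96): queue = [15, 96]
enqueue(82): queue = [15, 96, 82]
enqueue(82): queue = [15, 96, 82, 82]
dequeue(): queue = [96, 82, 82]
enqueue(36): queue = [96, 82, 82, 36]
dequeue(): queue = [82, 82, 36]
enqueue(86): queue = [82, 82, 36, 86]
enqueue(72): queue = [82, 82, 36, 86, 72]

Answer: 82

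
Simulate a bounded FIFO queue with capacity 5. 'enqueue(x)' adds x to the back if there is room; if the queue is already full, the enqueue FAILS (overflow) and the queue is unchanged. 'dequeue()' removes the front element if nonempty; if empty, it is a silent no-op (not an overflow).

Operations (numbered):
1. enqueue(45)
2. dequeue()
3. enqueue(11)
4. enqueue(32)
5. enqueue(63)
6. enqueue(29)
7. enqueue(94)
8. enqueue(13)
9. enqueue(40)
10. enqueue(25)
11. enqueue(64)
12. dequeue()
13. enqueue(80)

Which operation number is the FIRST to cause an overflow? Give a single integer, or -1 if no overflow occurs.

Answer: 8

Derivation:
1. enqueue(45): size=1
2. dequeue(): size=0
3. enqueue(11): size=1
4. enqueue(32): size=2
5. enqueue(63): size=3
6. enqueue(29): size=4
7. enqueue(94): size=5
8. enqueue(13): size=5=cap → OVERFLOW (fail)
9. enqueue(40): size=5=cap → OVERFLOW (fail)
10. enqueue(25): size=5=cap → OVERFLOW (fail)
11. enqueue(64): size=5=cap → OVERFLOW (fail)
12. dequeue(): size=4
13. enqueue(80): size=5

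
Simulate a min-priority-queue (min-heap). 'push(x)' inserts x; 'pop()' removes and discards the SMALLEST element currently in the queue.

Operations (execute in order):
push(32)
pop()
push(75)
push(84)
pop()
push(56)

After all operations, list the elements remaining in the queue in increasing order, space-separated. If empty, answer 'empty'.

push(32): heap contents = [32]
pop() → 32: heap contents = []
push(75): heap contents = [75]
push(84): heap contents = [75, 84]
pop() → 75: heap contents = [84]
push(56): heap contents = [56, 84]

Answer: 56 84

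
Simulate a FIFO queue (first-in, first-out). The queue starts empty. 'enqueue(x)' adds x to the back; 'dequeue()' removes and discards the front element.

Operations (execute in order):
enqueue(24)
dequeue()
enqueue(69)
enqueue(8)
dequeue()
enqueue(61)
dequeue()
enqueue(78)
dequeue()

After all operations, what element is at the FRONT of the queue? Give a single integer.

Answer: 78

Derivation:
enqueue(24): queue = [24]
dequeue(): queue = []
enqueue(69): queue = [69]
enqueue(8): queue = [69, 8]
dequeue(): queue = [8]
enqueue(61): queue = [8, 61]
dequeue(): queue = [61]
enqueue(78): queue = [61, 78]
dequeue(): queue = [78]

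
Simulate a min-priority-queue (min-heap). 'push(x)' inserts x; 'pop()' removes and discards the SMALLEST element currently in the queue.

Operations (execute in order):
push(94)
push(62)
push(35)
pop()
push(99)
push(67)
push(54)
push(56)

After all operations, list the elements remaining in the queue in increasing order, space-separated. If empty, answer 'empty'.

push(94): heap contents = [94]
push(62): heap contents = [62, 94]
push(35): heap contents = [35, 62, 94]
pop() → 35: heap contents = [62, 94]
push(99): heap contents = [62, 94, 99]
push(67): heap contents = [62, 67, 94, 99]
push(54): heap contents = [54, 62, 67, 94, 99]
push(56): heap contents = [54, 56, 62, 67, 94, 99]

Answer: 54 56 62 67 94 99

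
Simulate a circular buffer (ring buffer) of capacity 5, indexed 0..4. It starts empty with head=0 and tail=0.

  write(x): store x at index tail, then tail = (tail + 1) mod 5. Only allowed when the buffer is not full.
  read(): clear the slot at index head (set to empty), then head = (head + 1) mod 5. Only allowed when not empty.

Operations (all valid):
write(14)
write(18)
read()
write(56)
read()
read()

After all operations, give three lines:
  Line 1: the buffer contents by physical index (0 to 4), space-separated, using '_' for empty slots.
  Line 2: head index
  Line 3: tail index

Answer: _ _ _ _ _
3
3

Derivation:
write(14): buf=[14 _ _ _ _], head=0, tail=1, size=1
write(18): buf=[14 18 _ _ _], head=0, tail=2, size=2
read(): buf=[_ 18 _ _ _], head=1, tail=2, size=1
write(56): buf=[_ 18 56 _ _], head=1, tail=3, size=2
read(): buf=[_ _ 56 _ _], head=2, tail=3, size=1
read(): buf=[_ _ _ _ _], head=3, tail=3, size=0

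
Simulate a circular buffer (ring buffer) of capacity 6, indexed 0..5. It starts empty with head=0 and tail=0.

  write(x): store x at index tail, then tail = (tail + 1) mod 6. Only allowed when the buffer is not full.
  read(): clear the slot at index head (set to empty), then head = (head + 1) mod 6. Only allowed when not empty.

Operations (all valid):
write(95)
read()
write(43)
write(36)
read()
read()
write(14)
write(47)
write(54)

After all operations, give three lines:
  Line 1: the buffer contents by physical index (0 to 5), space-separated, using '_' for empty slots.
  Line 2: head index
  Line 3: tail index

Answer: _ _ _ 14 47 54
3
0

Derivation:
write(95): buf=[95 _ _ _ _ _], head=0, tail=1, size=1
read(): buf=[_ _ _ _ _ _], head=1, tail=1, size=0
write(43): buf=[_ 43 _ _ _ _], head=1, tail=2, size=1
write(36): buf=[_ 43 36 _ _ _], head=1, tail=3, size=2
read(): buf=[_ _ 36 _ _ _], head=2, tail=3, size=1
read(): buf=[_ _ _ _ _ _], head=3, tail=3, size=0
write(14): buf=[_ _ _ 14 _ _], head=3, tail=4, size=1
write(47): buf=[_ _ _ 14 47 _], head=3, tail=5, size=2
write(54): buf=[_ _ _ 14 47 54], head=3, tail=0, size=3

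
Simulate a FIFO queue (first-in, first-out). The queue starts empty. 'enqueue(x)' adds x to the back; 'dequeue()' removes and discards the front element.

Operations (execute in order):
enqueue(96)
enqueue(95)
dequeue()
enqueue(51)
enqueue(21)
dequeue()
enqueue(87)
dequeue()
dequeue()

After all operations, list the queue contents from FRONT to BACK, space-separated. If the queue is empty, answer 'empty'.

Answer: 87

Derivation:
enqueue(96): [96]
enqueue(95): [96, 95]
dequeue(): [95]
enqueue(51): [95, 51]
enqueue(21): [95, 51, 21]
dequeue(): [51, 21]
enqueue(87): [51, 21, 87]
dequeue(): [21, 87]
dequeue(): [87]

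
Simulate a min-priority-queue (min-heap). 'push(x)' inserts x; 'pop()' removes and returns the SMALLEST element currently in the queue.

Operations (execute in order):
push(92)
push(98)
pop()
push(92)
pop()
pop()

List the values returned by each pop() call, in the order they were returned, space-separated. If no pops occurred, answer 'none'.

push(92): heap contents = [92]
push(98): heap contents = [92, 98]
pop() → 92: heap contents = [98]
push(92): heap contents = [92, 98]
pop() → 92: heap contents = [98]
pop() → 98: heap contents = []

Answer: 92 92 98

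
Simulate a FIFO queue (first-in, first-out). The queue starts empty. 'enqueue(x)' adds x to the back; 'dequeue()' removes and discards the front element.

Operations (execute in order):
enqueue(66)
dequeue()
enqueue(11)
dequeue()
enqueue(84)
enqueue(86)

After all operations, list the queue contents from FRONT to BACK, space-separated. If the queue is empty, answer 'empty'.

enqueue(66): [66]
dequeue(): []
enqueue(11): [11]
dequeue(): []
enqueue(84): [84]
enqueue(86): [84, 86]

Answer: 84 86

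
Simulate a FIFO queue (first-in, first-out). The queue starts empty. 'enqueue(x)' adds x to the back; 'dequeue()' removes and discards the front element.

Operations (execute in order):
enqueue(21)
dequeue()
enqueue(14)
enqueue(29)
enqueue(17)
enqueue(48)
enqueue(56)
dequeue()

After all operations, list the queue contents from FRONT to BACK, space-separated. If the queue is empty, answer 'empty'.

enqueue(21): [21]
dequeue(): []
enqueue(14): [14]
enqueue(29): [14, 29]
enqueue(17): [14, 29, 17]
enqueue(48): [14, 29, 17, 48]
enqueue(56): [14, 29, 17, 48, 56]
dequeue(): [29, 17, 48, 56]

Answer: 29 17 48 56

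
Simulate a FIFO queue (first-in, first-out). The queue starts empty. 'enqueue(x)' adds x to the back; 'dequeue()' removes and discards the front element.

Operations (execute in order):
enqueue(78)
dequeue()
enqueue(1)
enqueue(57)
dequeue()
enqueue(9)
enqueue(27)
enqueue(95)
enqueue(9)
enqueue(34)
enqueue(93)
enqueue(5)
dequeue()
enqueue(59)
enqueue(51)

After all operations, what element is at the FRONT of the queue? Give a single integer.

Answer: 9

Derivation:
enqueue(78): queue = [78]
dequeue(): queue = []
enqueue(1): queue = [1]
enqueue(57): queue = [1, 57]
dequeue(): queue = [57]
enqueue(9): queue = [57, 9]
enqueue(27): queue = [57, 9, 27]
enqueue(95): queue = [57, 9, 27, 95]
enqueue(9): queue = [57, 9, 27, 95, 9]
enqueue(34): queue = [57, 9, 27, 95, 9, 34]
enqueue(93): queue = [57, 9, 27, 95, 9, 34, 93]
enqueue(5): queue = [57, 9, 27, 95, 9, 34, 93, 5]
dequeue(): queue = [9, 27, 95, 9, 34, 93, 5]
enqueue(59): queue = [9, 27, 95, 9, 34, 93, 5, 59]
enqueue(51): queue = [9, 27, 95, 9, 34, 93, 5, 59, 51]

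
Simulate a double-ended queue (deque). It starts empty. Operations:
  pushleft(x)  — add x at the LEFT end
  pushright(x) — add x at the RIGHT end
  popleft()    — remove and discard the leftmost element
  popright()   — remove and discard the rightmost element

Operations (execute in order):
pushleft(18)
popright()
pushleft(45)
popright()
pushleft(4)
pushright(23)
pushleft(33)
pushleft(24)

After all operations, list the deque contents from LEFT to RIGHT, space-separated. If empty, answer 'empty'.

Answer: 24 33 4 23

Derivation:
pushleft(18): [18]
popright(): []
pushleft(45): [45]
popright(): []
pushleft(4): [4]
pushright(23): [4, 23]
pushleft(33): [33, 4, 23]
pushleft(24): [24, 33, 4, 23]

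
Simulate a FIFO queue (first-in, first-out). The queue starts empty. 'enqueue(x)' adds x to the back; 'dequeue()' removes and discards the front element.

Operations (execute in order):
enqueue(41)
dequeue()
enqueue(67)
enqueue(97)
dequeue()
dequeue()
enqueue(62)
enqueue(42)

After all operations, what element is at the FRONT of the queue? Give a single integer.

Answer: 62

Derivation:
enqueue(41): queue = [41]
dequeue(): queue = []
enqueue(67): queue = [67]
enqueue(97): queue = [67, 97]
dequeue(): queue = [97]
dequeue(): queue = []
enqueue(62): queue = [62]
enqueue(42): queue = [62, 42]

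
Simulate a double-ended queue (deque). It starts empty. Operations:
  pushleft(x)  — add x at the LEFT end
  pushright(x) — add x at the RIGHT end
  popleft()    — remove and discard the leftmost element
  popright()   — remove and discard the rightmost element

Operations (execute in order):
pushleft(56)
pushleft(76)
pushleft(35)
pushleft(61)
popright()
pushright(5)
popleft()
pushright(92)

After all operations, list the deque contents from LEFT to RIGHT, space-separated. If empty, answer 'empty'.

pushleft(56): [56]
pushleft(76): [76, 56]
pushleft(35): [35, 76, 56]
pushleft(61): [61, 35, 76, 56]
popright(): [61, 35, 76]
pushright(5): [61, 35, 76, 5]
popleft(): [35, 76, 5]
pushright(92): [35, 76, 5, 92]

Answer: 35 76 5 92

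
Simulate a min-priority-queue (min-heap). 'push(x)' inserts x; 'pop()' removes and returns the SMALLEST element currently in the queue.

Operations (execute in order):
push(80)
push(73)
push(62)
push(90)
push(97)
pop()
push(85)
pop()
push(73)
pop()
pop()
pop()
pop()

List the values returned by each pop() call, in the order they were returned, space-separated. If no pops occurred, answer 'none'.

Answer: 62 73 73 80 85 90

Derivation:
push(80): heap contents = [80]
push(73): heap contents = [73, 80]
push(62): heap contents = [62, 73, 80]
push(90): heap contents = [62, 73, 80, 90]
push(97): heap contents = [62, 73, 80, 90, 97]
pop() → 62: heap contents = [73, 80, 90, 97]
push(85): heap contents = [73, 80, 85, 90, 97]
pop() → 73: heap contents = [80, 85, 90, 97]
push(73): heap contents = [73, 80, 85, 90, 97]
pop() → 73: heap contents = [80, 85, 90, 97]
pop() → 80: heap contents = [85, 90, 97]
pop() → 85: heap contents = [90, 97]
pop() → 90: heap contents = [97]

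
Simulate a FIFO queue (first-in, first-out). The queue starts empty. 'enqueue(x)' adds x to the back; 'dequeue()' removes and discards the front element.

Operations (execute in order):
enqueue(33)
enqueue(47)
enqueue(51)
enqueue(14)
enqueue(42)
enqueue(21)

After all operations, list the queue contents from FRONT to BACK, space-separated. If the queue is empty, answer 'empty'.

Answer: 33 47 51 14 42 21

Derivation:
enqueue(33): [33]
enqueue(47): [33, 47]
enqueue(51): [33, 47, 51]
enqueue(14): [33, 47, 51, 14]
enqueue(42): [33, 47, 51, 14, 42]
enqueue(21): [33, 47, 51, 14, 42, 21]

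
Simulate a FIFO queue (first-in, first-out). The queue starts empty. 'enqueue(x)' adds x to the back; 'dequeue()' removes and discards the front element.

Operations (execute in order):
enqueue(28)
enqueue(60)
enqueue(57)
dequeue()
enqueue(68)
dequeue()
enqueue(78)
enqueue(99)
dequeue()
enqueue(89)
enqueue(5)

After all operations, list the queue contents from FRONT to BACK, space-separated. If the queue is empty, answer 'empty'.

Answer: 68 78 99 89 5

Derivation:
enqueue(28): [28]
enqueue(60): [28, 60]
enqueue(57): [28, 60, 57]
dequeue(): [60, 57]
enqueue(68): [60, 57, 68]
dequeue(): [57, 68]
enqueue(78): [57, 68, 78]
enqueue(99): [57, 68, 78, 99]
dequeue(): [68, 78, 99]
enqueue(89): [68, 78, 99, 89]
enqueue(5): [68, 78, 99, 89, 5]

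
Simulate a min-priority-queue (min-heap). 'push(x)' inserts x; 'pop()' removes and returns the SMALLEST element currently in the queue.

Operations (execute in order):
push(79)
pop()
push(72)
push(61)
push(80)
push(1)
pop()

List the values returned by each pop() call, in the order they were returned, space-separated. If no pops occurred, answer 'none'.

Answer: 79 1

Derivation:
push(79): heap contents = [79]
pop() → 79: heap contents = []
push(72): heap contents = [72]
push(61): heap contents = [61, 72]
push(80): heap contents = [61, 72, 80]
push(1): heap contents = [1, 61, 72, 80]
pop() → 1: heap contents = [61, 72, 80]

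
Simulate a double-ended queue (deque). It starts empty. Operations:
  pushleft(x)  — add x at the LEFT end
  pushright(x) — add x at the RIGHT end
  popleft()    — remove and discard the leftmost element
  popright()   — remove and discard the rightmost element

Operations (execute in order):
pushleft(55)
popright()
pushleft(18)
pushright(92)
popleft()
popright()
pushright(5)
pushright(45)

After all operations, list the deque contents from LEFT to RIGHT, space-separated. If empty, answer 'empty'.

pushleft(55): [55]
popright(): []
pushleft(18): [18]
pushright(92): [18, 92]
popleft(): [92]
popright(): []
pushright(5): [5]
pushright(45): [5, 45]

Answer: 5 45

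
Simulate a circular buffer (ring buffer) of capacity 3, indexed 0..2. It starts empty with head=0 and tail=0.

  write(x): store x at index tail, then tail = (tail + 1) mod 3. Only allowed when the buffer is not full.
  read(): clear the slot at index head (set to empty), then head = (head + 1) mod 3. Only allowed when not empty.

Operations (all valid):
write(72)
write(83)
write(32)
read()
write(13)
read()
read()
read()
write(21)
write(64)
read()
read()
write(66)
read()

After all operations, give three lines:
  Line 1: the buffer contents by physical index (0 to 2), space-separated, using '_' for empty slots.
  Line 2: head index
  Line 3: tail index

write(72): buf=[72 _ _], head=0, tail=1, size=1
write(83): buf=[72 83 _], head=0, tail=2, size=2
write(32): buf=[72 83 32], head=0, tail=0, size=3
read(): buf=[_ 83 32], head=1, tail=0, size=2
write(13): buf=[13 83 32], head=1, tail=1, size=3
read(): buf=[13 _ 32], head=2, tail=1, size=2
read(): buf=[13 _ _], head=0, tail=1, size=1
read(): buf=[_ _ _], head=1, tail=1, size=0
write(21): buf=[_ 21 _], head=1, tail=2, size=1
write(64): buf=[_ 21 64], head=1, tail=0, size=2
read(): buf=[_ _ 64], head=2, tail=0, size=1
read(): buf=[_ _ _], head=0, tail=0, size=0
write(66): buf=[66 _ _], head=0, tail=1, size=1
read(): buf=[_ _ _], head=1, tail=1, size=0

Answer: _ _ _
1
1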